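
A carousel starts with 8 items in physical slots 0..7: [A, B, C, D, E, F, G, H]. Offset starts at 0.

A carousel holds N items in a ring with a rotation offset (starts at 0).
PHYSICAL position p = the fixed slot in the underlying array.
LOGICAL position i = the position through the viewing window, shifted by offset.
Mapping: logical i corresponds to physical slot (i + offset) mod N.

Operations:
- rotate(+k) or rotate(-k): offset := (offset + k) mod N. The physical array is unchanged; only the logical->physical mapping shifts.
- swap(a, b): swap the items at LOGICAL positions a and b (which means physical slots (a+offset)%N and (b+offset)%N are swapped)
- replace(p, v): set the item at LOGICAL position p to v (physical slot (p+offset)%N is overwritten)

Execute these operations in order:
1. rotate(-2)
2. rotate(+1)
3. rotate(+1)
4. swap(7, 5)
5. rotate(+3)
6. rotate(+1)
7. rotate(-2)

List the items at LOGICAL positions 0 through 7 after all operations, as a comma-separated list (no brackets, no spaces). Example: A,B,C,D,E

Answer: C,D,E,H,G,F,A,B

Derivation:
After op 1 (rotate(-2)): offset=6, physical=[A,B,C,D,E,F,G,H], logical=[G,H,A,B,C,D,E,F]
After op 2 (rotate(+1)): offset=7, physical=[A,B,C,D,E,F,G,H], logical=[H,A,B,C,D,E,F,G]
After op 3 (rotate(+1)): offset=0, physical=[A,B,C,D,E,F,G,H], logical=[A,B,C,D,E,F,G,H]
After op 4 (swap(7, 5)): offset=0, physical=[A,B,C,D,E,H,G,F], logical=[A,B,C,D,E,H,G,F]
After op 5 (rotate(+3)): offset=3, physical=[A,B,C,D,E,H,G,F], logical=[D,E,H,G,F,A,B,C]
After op 6 (rotate(+1)): offset=4, physical=[A,B,C,D,E,H,G,F], logical=[E,H,G,F,A,B,C,D]
After op 7 (rotate(-2)): offset=2, physical=[A,B,C,D,E,H,G,F], logical=[C,D,E,H,G,F,A,B]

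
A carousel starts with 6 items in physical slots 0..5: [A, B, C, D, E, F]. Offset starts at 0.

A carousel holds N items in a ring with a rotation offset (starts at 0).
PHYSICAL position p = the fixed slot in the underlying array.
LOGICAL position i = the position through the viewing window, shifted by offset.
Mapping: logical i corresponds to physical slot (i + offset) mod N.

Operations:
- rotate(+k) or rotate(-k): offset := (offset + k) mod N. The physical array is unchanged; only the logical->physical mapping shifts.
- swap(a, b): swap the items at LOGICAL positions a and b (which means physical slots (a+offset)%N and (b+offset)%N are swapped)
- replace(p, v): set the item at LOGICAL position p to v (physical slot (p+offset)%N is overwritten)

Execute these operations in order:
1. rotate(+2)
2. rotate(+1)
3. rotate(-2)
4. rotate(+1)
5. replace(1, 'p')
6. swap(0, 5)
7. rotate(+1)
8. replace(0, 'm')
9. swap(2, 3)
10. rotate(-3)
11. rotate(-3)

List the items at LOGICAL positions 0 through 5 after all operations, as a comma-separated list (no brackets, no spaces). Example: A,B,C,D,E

After op 1 (rotate(+2)): offset=2, physical=[A,B,C,D,E,F], logical=[C,D,E,F,A,B]
After op 2 (rotate(+1)): offset=3, physical=[A,B,C,D,E,F], logical=[D,E,F,A,B,C]
After op 3 (rotate(-2)): offset=1, physical=[A,B,C,D,E,F], logical=[B,C,D,E,F,A]
After op 4 (rotate(+1)): offset=2, physical=[A,B,C,D,E,F], logical=[C,D,E,F,A,B]
After op 5 (replace(1, 'p')): offset=2, physical=[A,B,C,p,E,F], logical=[C,p,E,F,A,B]
After op 6 (swap(0, 5)): offset=2, physical=[A,C,B,p,E,F], logical=[B,p,E,F,A,C]
After op 7 (rotate(+1)): offset=3, physical=[A,C,B,p,E,F], logical=[p,E,F,A,C,B]
After op 8 (replace(0, 'm')): offset=3, physical=[A,C,B,m,E,F], logical=[m,E,F,A,C,B]
After op 9 (swap(2, 3)): offset=3, physical=[F,C,B,m,E,A], logical=[m,E,A,F,C,B]
After op 10 (rotate(-3)): offset=0, physical=[F,C,B,m,E,A], logical=[F,C,B,m,E,A]
After op 11 (rotate(-3)): offset=3, physical=[F,C,B,m,E,A], logical=[m,E,A,F,C,B]

Answer: m,E,A,F,C,B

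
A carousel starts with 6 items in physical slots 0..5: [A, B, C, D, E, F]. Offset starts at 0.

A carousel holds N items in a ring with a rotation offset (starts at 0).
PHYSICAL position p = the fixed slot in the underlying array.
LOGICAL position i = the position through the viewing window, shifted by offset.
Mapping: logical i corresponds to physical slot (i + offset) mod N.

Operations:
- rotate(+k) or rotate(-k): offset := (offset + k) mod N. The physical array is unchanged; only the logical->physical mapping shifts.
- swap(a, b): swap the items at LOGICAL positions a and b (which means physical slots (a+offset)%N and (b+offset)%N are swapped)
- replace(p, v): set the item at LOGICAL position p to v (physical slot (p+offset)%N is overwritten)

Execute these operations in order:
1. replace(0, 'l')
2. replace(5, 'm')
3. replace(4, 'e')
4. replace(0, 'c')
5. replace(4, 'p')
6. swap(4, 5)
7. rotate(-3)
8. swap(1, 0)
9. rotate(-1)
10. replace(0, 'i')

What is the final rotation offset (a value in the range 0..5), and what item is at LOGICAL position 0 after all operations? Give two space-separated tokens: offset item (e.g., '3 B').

Answer: 2 i

Derivation:
After op 1 (replace(0, 'l')): offset=0, physical=[l,B,C,D,E,F], logical=[l,B,C,D,E,F]
After op 2 (replace(5, 'm')): offset=0, physical=[l,B,C,D,E,m], logical=[l,B,C,D,E,m]
After op 3 (replace(4, 'e')): offset=0, physical=[l,B,C,D,e,m], logical=[l,B,C,D,e,m]
After op 4 (replace(0, 'c')): offset=0, physical=[c,B,C,D,e,m], logical=[c,B,C,D,e,m]
After op 5 (replace(4, 'p')): offset=0, physical=[c,B,C,D,p,m], logical=[c,B,C,D,p,m]
After op 6 (swap(4, 5)): offset=0, physical=[c,B,C,D,m,p], logical=[c,B,C,D,m,p]
After op 7 (rotate(-3)): offset=3, physical=[c,B,C,D,m,p], logical=[D,m,p,c,B,C]
After op 8 (swap(1, 0)): offset=3, physical=[c,B,C,m,D,p], logical=[m,D,p,c,B,C]
After op 9 (rotate(-1)): offset=2, physical=[c,B,C,m,D,p], logical=[C,m,D,p,c,B]
After op 10 (replace(0, 'i')): offset=2, physical=[c,B,i,m,D,p], logical=[i,m,D,p,c,B]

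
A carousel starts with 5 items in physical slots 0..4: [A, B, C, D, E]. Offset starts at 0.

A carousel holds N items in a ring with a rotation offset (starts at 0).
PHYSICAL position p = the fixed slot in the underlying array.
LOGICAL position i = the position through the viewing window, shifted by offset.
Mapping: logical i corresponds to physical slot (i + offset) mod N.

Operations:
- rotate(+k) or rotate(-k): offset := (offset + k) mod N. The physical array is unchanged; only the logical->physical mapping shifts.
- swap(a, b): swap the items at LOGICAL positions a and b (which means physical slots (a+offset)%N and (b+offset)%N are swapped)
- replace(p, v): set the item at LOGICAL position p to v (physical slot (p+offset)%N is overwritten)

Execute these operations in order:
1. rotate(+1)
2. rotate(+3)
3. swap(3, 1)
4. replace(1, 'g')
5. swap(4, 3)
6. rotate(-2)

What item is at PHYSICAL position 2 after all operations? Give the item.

Answer: D

Derivation:
After op 1 (rotate(+1)): offset=1, physical=[A,B,C,D,E], logical=[B,C,D,E,A]
After op 2 (rotate(+3)): offset=4, physical=[A,B,C,D,E], logical=[E,A,B,C,D]
After op 3 (swap(3, 1)): offset=4, physical=[C,B,A,D,E], logical=[E,C,B,A,D]
After op 4 (replace(1, 'g')): offset=4, physical=[g,B,A,D,E], logical=[E,g,B,A,D]
After op 5 (swap(4, 3)): offset=4, physical=[g,B,D,A,E], logical=[E,g,B,D,A]
After op 6 (rotate(-2)): offset=2, physical=[g,B,D,A,E], logical=[D,A,E,g,B]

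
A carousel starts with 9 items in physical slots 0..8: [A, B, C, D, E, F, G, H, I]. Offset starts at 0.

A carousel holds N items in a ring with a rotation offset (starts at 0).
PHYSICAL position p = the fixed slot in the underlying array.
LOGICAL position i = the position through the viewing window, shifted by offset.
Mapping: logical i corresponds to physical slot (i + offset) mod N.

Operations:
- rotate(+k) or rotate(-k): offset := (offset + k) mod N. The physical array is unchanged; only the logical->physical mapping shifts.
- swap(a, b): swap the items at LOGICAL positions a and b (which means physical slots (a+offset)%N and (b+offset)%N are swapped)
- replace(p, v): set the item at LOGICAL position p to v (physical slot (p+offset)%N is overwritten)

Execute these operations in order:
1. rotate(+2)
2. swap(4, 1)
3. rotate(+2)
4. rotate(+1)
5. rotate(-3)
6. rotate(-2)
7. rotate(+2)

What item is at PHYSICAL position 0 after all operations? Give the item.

Answer: A

Derivation:
After op 1 (rotate(+2)): offset=2, physical=[A,B,C,D,E,F,G,H,I], logical=[C,D,E,F,G,H,I,A,B]
After op 2 (swap(4, 1)): offset=2, physical=[A,B,C,G,E,F,D,H,I], logical=[C,G,E,F,D,H,I,A,B]
After op 3 (rotate(+2)): offset=4, physical=[A,B,C,G,E,F,D,H,I], logical=[E,F,D,H,I,A,B,C,G]
After op 4 (rotate(+1)): offset=5, physical=[A,B,C,G,E,F,D,H,I], logical=[F,D,H,I,A,B,C,G,E]
After op 5 (rotate(-3)): offset=2, physical=[A,B,C,G,E,F,D,H,I], logical=[C,G,E,F,D,H,I,A,B]
After op 6 (rotate(-2)): offset=0, physical=[A,B,C,G,E,F,D,H,I], logical=[A,B,C,G,E,F,D,H,I]
After op 7 (rotate(+2)): offset=2, physical=[A,B,C,G,E,F,D,H,I], logical=[C,G,E,F,D,H,I,A,B]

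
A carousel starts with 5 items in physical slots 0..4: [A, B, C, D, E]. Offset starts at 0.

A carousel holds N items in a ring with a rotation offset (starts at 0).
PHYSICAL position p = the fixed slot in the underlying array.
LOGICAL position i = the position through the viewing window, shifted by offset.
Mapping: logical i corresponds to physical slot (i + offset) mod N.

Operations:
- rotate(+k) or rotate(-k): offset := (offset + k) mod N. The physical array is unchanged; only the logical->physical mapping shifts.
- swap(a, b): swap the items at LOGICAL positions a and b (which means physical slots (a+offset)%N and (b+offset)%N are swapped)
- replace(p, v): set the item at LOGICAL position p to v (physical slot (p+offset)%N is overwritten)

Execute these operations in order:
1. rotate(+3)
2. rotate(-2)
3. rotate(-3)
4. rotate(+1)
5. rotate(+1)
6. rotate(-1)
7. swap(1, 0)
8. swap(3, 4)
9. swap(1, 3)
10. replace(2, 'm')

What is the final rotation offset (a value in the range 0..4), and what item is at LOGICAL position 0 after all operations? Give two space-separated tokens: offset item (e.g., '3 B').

Answer: 4 A

Derivation:
After op 1 (rotate(+3)): offset=3, physical=[A,B,C,D,E], logical=[D,E,A,B,C]
After op 2 (rotate(-2)): offset=1, physical=[A,B,C,D,E], logical=[B,C,D,E,A]
After op 3 (rotate(-3)): offset=3, physical=[A,B,C,D,E], logical=[D,E,A,B,C]
After op 4 (rotate(+1)): offset=4, physical=[A,B,C,D,E], logical=[E,A,B,C,D]
After op 5 (rotate(+1)): offset=0, physical=[A,B,C,D,E], logical=[A,B,C,D,E]
After op 6 (rotate(-1)): offset=4, physical=[A,B,C,D,E], logical=[E,A,B,C,D]
After op 7 (swap(1, 0)): offset=4, physical=[E,B,C,D,A], logical=[A,E,B,C,D]
After op 8 (swap(3, 4)): offset=4, physical=[E,B,D,C,A], logical=[A,E,B,D,C]
After op 9 (swap(1, 3)): offset=4, physical=[D,B,E,C,A], logical=[A,D,B,E,C]
After op 10 (replace(2, 'm')): offset=4, physical=[D,m,E,C,A], logical=[A,D,m,E,C]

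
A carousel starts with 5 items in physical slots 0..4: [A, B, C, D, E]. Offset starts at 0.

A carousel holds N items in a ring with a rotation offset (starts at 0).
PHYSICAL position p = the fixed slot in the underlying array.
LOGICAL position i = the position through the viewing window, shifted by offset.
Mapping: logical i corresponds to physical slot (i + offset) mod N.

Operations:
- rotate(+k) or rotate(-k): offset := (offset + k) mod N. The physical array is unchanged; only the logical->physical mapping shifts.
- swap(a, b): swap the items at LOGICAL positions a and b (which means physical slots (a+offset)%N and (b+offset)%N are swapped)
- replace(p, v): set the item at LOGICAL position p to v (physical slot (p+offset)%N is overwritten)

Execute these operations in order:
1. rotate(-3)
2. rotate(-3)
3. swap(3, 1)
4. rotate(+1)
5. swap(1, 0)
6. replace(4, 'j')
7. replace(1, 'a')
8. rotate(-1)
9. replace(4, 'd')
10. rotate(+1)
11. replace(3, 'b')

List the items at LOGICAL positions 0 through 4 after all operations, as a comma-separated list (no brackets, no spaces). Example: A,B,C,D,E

Answer: B,a,A,b,j

Derivation:
After op 1 (rotate(-3)): offset=2, physical=[A,B,C,D,E], logical=[C,D,E,A,B]
After op 2 (rotate(-3)): offset=4, physical=[A,B,C,D,E], logical=[E,A,B,C,D]
After op 3 (swap(3, 1)): offset=4, physical=[C,B,A,D,E], logical=[E,C,B,A,D]
After op 4 (rotate(+1)): offset=0, physical=[C,B,A,D,E], logical=[C,B,A,D,E]
After op 5 (swap(1, 0)): offset=0, physical=[B,C,A,D,E], logical=[B,C,A,D,E]
After op 6 (replace(4, 'j')): offset=0, physical=[B,C,A,D,j], logical=[B,C,A,D,j]
After op 7 (replace(1, 'a')): offset=0, physical=[B,a,A,D,j], logical=[B,a,A,D,j]
After op 8 (rotate(-1)): offset=4, physical=[B,a,A,D,j], logical=[j,B,a,A,D]
After op 9 (replace(4, 'd')): offset=4, physical=[B,a,A,d,j], logical=[j,B,a,A,d]
After op 10 (rotate(+1)): offset=0, physical=[B,a,A,d,j], logical=[B,a,A,d,j]
After op 11 (replace(3, 'b')): offset=0, physical=[B,a,A,b,j], logical=[B,a,A,b,j]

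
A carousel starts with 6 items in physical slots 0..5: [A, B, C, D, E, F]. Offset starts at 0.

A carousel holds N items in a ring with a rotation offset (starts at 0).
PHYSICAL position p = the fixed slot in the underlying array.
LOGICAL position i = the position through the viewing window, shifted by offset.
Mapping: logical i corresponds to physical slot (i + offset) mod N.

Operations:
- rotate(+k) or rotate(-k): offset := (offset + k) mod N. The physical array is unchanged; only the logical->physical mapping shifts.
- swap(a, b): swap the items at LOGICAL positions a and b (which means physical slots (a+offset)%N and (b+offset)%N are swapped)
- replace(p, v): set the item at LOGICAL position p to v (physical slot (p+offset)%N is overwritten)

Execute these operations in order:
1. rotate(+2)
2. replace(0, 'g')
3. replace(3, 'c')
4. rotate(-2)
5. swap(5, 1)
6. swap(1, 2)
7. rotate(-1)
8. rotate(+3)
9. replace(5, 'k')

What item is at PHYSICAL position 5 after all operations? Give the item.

After op 1 (rotate(+2)): offset=2, physical=[A,B,C,D,E,F], logical=[C,D,E,F,A,B]
After op 2 (replace(0, 'g')): offset=2, physical=[A,B,g,D,E,F], logical=[g,D,E,F,A,B]
After op 3 (replace(3, 'c')): offset=2, physical=[A,B,g,D,E,c], logical=[g,D,E,c,A,B]
After op 4 (rotate(-2)): offset=0, physical=[A,B,g,D,E,c], logical=[A,B,g,D,E,c]
After op 5 (swap(5, 1)): offset=0, physical=[A,c,g,D,E,B], logical=[A,c,g,D,E,B]
After op 6 (swap(1, 2)): offset=0, physical=[A,g,c,D,E,B], logical=[A,g,c,D,E,B]
After op 7 (rotate(-1)): offset=5, physical=[A,g,c,D,E,B], logical=[B,A,g,c,D,E]
After op 8 (rotate(+3)): offset=2, physical=[A,g,c,D,E,B], logical=[c,D,E,B,A,g]
After op 9 (replace(5, 'k')): offset=2, physical=[A,k,c,D,E,B], logical=[c,D,E,B,A,k]

Answer: B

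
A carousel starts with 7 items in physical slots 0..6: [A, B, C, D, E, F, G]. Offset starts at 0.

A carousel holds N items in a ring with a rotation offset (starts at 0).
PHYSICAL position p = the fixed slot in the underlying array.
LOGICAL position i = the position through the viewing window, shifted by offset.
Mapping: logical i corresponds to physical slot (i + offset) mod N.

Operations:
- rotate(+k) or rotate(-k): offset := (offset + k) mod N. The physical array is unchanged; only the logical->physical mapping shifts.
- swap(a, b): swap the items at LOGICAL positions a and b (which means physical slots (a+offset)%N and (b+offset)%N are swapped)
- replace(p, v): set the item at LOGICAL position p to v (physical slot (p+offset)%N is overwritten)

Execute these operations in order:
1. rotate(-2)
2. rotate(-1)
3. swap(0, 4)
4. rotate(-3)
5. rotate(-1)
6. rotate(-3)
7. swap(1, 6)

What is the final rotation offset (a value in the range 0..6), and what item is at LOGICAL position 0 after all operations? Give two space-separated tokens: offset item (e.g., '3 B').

Answer: 4 B

Derivation:
After op 1 (rotate(-2)): offset=5, physical=[A,B,C,D,E,F,G], logical=[F,G,A,B,C,D,E]
After op 2 (rotate(-1)): offset=4, physical=[A,B,C,D,E,F,G], logical=[E,F,G,A,B,C,D]
After op 3 (swap(0, 4)): offset=4, physical=[A,E,C,D,B,F,G], logical=[B,F,G,A,E,C,D]
After op 4 (rotate(-3)): offset=1, physical=[A,E,C,D,B,F,G], logical=[E,C,D,B,F,G,A]
After op 5 (rotate(-1)): offset=0, physical=[A,E,C,D,B,F,G], logical=[A,E,C,D,B,F,G]
After op 6 (rotate(-3)): offset=4, physical=[A,E,C,D,B,F,G], logical=[B,F,G,A,E,C,D]
After op 7 (swap(1, 6)): offset=4, physical=[A,E,C,F,B,D,G], logical=[B,D,G,A,E,C,F]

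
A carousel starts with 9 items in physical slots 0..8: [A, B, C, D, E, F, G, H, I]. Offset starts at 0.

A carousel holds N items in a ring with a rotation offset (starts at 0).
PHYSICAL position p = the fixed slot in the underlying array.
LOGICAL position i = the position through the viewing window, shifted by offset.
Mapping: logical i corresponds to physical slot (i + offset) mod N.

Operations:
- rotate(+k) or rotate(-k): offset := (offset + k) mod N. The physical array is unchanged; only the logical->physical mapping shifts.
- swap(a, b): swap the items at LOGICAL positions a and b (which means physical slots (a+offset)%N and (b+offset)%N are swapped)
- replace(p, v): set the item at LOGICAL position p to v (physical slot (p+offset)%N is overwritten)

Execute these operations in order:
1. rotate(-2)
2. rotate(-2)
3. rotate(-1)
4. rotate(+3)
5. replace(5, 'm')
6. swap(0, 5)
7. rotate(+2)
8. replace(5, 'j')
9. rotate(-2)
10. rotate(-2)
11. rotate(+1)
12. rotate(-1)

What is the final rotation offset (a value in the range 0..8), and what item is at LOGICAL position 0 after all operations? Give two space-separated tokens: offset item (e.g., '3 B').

After op 1 (rotate(-2)): offset=7, physical=[A,B,C,D,E,F,G,H,I], logical=[H,I,A,B,C,D,E,F,G]
After op 2 (rotate(-2)): offset=5, physical=[A,B,C,D,E,F,G,H,I], logical=[F,G,H,I,A,B,C,D,E]
After op 3 (rotate(-1)): offset=4, physical=[A,B,C,D,E,F,G,H,I], logical=[E,F,G,H,I,A,B,C,D]
After op 4 (rotate(+3)): offset=7, physical=[A,B,C,D,E,F,G,H,I], logical=[H,I,A,B,C,D,E,F,G]
After op 5 (replace(5, 'm')): offset=7, physical=[A,B,C,m,E,F,G,H,I], logical=[H,I,A,B,C,m,E,F,G]
After op 6 (swap(0, 5)): offset=7, physical=[A,B,C,H,E,F,G,m,I], logical=[m,I,A,B,C,H,E,F,G]
After op 7 (rotate(+2)): offset=0, physical=[A,B,C,H,E,F,G,m,I], logical=[A,B,C,H,E,F,G,m,I]
After op 8 (replace(5, 'j')): offset=0, physical=[A,B,C,H,E,j,G,m,I], logical=[A,B,C,H,E,j,G,m,I]
After op 9 (rotate(-2)): offset=7, physical=[A,B,C,H,E,j,G,m,I], logical=[m,I,A,B,C,H,E,j,G]
After op 10 (rotate(-2)): offset=5, physical=[A,B,C,H,E,j,G,m,I], logical=[j,G,m,I,A,B,C,H,E]
After op 11 (rotate(+1)): offset=6, physical=[A,B,C,H,E,j,G,m,I], logical=[G,m,I,A,B,C,H,E,j]
After op 12 (rotate(-1)): offset=5, physical=[A,B,C,H,E,j,G,m,I], logical=[j,G,m,I,A,B,C,H,E]

Answer: 5 j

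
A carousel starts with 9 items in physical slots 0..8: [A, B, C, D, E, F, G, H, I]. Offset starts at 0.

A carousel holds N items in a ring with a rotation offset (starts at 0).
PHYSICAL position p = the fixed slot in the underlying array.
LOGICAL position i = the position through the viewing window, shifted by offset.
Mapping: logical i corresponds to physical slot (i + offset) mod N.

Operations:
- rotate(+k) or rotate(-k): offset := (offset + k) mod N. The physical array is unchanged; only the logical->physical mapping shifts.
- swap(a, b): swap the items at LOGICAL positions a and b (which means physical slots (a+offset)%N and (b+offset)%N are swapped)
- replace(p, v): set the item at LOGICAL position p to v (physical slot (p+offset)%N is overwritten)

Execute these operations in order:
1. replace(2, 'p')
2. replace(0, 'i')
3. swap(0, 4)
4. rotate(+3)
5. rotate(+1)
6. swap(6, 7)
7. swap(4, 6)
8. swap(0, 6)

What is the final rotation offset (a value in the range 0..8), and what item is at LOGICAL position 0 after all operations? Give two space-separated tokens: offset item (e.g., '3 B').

After op 1 (replace(2, 'p')): offset=0, physical=[A,B,p,D,E,F,G,H,I], logical=[A,B,p,D,E,F,G,H,I]
After op 2 (replace(0, 'i')): offset=0, physical=[i,B,p,D,E,F,G,H,I], logical=[i,B,p,D,E,F,G,H,I]
After op 3 (swap(0, 4)): offset=0, physical=[E,B,p,D,i,F,G,H,I], logical=[E,B,p,D,i,F,G,H,I]
After op 4 (rotate(+3)): offset=3, physical=[E,B,p,D,i,F,G,H,I], logical=[D,i,F,G,H,I,E,B,p]
After op 5 (rotate(+1)): offset=4, physical=[E,B,p,D,i,F,G,H,I], logical=[i,F,G,H,I,E,B,p,D]
After op 6 (swap(6, 7)): offset=4, physical=[E,p,B,D,i,F,G,H,I], logical=[i,F,G,H,I,E,p,B,D]
After op 7 (swap(4, 6)): offset=4, physical=[E,I,B,D,i,F,G,H,p], logical=[i,F,G,H,p,E,I,B,D]
After op 8 (swap(0, 6)): offset=4, physical=[E,i,B,D,I,F,G,H,p], logical=[I,F,G,H,p,E,i,B,D]

Answer: 4 I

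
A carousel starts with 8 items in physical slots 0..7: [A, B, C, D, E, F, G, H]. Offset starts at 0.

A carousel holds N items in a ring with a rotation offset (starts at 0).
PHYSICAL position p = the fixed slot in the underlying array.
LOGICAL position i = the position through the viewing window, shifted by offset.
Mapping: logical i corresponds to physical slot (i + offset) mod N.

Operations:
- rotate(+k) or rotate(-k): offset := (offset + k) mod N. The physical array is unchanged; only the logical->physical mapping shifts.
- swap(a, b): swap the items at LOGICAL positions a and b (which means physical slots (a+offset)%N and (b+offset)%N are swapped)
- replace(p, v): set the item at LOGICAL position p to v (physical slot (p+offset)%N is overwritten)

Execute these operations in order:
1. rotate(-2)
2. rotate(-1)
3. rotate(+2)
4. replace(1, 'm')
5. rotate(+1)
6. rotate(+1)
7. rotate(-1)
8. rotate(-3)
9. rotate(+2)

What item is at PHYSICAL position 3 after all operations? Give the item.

After op 1 (rotate(-2)): offset=6, physical=[A,B,C,D,E,F,G,H], logical=[G,H,A,B,C,D,E,F]
After op 2 (rotate(-1)): offset=5, physical=[A,B,C,D,E,F,G,H], logical=[F,G,H,A,B,C,D,E]
After op 3 (rotate(+2)): offset=7, physical=[A,B,C,D,E,F,G,H], logical=[H,A,B,C,D,E,F,G]
After op 4 (replace(1, 'm')): offset=7, physical=[m,B,C,D,E,F,G,H], logical=[H,m,B,C,D,E,F,G]
After op 5 (rotate(+1)): offset=0, physical=[m,B,C,D,E,F,G,H], logical=[m,B,C,D,E,F,G,H]
After op 6 (rotate(+1)): offset=1, physical=[m,B,C,D,E,F,G,H], logical=[B,C,D,E,F,G,H,m]
After op 7 (rotate(-1)): offset=0, physical=[m,B,C,D,E,F,G,H], logical=[m,B,C,D,E,F,G,H]
After op 8 (rotate(-3)): offset=5, physical=[m,B,C,D,E,F,G,H], logical=[F,G,H,m,B,C,D,E]
After op 9 (rotate(+2)): offset=7, physical=[m,B,C,D,E,F,G,H], logical=[H,m,B,C,D,E,F,G]

Answer: D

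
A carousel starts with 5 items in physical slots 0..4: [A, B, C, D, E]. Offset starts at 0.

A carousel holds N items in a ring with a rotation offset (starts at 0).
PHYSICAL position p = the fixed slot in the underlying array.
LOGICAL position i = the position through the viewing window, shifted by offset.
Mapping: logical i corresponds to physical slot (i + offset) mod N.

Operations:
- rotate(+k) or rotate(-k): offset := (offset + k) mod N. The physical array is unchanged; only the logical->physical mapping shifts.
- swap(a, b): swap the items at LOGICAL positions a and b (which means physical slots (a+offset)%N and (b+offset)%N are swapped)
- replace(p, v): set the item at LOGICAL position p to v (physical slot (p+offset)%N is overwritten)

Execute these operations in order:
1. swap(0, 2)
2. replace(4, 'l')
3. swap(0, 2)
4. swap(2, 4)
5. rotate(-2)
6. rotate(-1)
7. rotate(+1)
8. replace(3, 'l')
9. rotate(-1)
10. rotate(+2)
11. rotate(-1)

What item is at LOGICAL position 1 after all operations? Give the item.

Answer: C

Derivation:
After op 1 (swap(0, 2)): offset=0, physical=[C,B,A,D,E], logical=[C,B,A,D,E]
After op 2 (replace(4, 'l')): offset=0, physical=[C,B,A,D,l], logical=[C,B,A,D,l]
After op 3 (swap(0, 2)): offset=0, physical=[A,B,C,D,l], logical=[A,B,C,D,l]
After op 4 (swap(2, 4)): offset=0, physical=[A,B,l,D,C], logical=[A,B,l,D,C]
After op 5 (rotate(-2)): offset=3, physical=[A,B,l,D,C], logical=[D,C,A,B,l]
After op 6 (rotate(-1)): offset=2, physical=[A,B,l,D,C], logical=[l,D,C,A,B]
After op 7 (rotate(+1)): offset=3, physical=[A,B,l,D,C], logical=[D,C,A,B,l]
After op 8 (replace(3, 'l')): offset=3, physical=[A,l,l,D,C], logical=[D,C,A,l,l]
After op 9 (rotate(-1)): offset=2, physical=[A,l,l,D,C], logical=[l,D,C,A,l]
After op 10 (rotate(+2)): offset=4, physical=[A,l,l,D,C], logical=[C,A,l,l,D]
After op 11 (rotate(-1)): offset=3, physical=[A,l,l,D,C], logical=[D,C,A,l,l]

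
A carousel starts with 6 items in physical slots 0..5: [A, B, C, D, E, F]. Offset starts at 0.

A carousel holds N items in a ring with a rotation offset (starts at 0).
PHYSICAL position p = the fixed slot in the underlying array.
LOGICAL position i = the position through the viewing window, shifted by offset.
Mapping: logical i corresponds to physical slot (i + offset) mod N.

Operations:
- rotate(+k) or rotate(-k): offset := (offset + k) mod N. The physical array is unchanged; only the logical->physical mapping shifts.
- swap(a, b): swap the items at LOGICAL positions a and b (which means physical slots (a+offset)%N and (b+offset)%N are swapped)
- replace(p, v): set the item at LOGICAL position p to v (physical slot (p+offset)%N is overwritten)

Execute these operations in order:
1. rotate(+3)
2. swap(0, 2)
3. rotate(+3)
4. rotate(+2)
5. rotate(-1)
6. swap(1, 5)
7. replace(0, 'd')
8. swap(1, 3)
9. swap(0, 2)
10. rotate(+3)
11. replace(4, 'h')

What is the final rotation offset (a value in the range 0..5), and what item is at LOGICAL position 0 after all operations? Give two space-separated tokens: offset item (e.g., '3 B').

After op 1 (rotate(+3)): offset=3, physical=[A,B,C,D,E,F], logical=[D,E,F,A,B,C]
After op 2 (swap(0, 2)): offset=3, physical=[A,B,C,F,E,D], logical=[F,E,D,A,B,C]
After op 3 (rotate(+3)): offset=0, physical=[A,B,C,F,E,D], logical=[A,B,C,F,E,D]
After op 4 (rotate(+2)): offset=2, physical=[A,B,C,F,E,D], logical=[C,F,E,D,A,B]
After op 5 (rotate(-1)): offset=1, physical=[A,B,C,F,E,D], logical=[B,C,F,E,D,A]
After op 6 (swap(1, 5)): offset=1, physical=[C,B,A,F,E,D], logical=[B,A,F,E,D,C]
After op 7 (replace(0, 'd')): offset=1, physical=[C,d,A,F,E,D], logical=[d,A,F,E,D,C]
After op 8 (swap(1, 3)): offset=1, physical=[C,d,E,F,A,D], logical=[d,E,F,A,D,C]
After op 9 (swap(0, 2)): offset=1, physical=[C,F,E,d,A,D], logical=[F,E,d,A,D,C]
After op 10 (rotate(+3)): offset=4, physical=[C,F,E,d,A,D], logical=[A,D,C,F,E,d]
After op 11 (replace(4, 'h')): offset=4, physical=[C,F,h,d,A,D], logical=[A,D,C,F,h,d]

Answer: 4 A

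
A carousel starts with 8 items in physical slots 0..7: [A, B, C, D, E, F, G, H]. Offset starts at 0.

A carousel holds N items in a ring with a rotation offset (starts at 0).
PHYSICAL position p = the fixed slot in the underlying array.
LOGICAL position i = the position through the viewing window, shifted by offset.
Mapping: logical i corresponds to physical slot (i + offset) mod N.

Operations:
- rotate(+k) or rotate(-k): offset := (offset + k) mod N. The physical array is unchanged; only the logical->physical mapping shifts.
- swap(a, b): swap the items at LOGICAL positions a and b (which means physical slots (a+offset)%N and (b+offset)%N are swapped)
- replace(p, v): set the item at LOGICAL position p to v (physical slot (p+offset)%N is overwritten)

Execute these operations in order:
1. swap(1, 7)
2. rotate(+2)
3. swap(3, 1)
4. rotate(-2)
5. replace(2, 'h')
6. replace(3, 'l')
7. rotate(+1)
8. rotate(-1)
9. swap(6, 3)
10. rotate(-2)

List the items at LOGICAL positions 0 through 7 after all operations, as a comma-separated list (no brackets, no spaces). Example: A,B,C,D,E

After op 1 (swap(1, 7)): offset=0, physical=[A,H,C,D,E,F,G,B], logical=[A,H,C,D,E,F,G,B]
After op 2 (rotate(+2)): offset=2, physical=[A,H,C,D,E,F,G,B], logical=[C,D,E,F,G,B,A,H]
After op 3 (swap(3, 1)): offset=2, physical=[A,H,C,F,E,D,G,B], logical=[C,F,E,D,G,B,A,H]
After op 4 (rotate(-2)): offset=0, physical=[A,H,C,F,E,D,G,B], logical=[A,H,C,F,E,D,G,B]
After op 5 (replace(2, 'h')): offset=0, physical=[A,H,h,F,E,D,G,B], logical=[A,H,h,F,E,D,G,B]
After op 6 (replace(3, 'l')): offset=0, physical=[A,H,h,l,E,D,G,B], logical=[A,H,h,l,E,D,G,B]
After op 7 (rotate(+1)): offset=1, physical=[A,H,h,l,E,D,G,B], logical=[H,h,l,E,D,G,B,A]
After op 8 (rotate(-1)): offset=0, physical=[A,H,h,l,E,D,G,B], logical=[A,H,h,l,E,D,G,B]
After op 9 (swap(6, 3)): offset=0, physical=[A,H,h,G,E,D,l,B], logical=[A,H,h,G,E,D,l,B]
After op 10 (rotate(-2)): offset=6, physical=[A,H,h,G,E,D,l,B], logical=[l,B,A,H,h,G,E,D]

Answer: l,B,A,H,h,G,E,D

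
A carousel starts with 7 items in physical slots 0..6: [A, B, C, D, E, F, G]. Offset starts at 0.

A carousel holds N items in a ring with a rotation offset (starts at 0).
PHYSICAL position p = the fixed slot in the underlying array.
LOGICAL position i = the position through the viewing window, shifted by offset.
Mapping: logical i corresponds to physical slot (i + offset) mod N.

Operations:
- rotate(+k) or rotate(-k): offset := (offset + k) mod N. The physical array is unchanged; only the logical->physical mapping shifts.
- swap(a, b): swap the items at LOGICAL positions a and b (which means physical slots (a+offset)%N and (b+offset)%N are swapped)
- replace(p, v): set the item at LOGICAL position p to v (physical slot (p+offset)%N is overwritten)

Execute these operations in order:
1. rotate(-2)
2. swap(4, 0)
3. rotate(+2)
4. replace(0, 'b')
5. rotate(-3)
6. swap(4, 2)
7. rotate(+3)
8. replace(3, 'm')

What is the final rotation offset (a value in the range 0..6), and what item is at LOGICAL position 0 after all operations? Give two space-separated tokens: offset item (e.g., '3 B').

After op 1 (rotate(-2)): offset=5, physical=[A,B,C,D,E,F,G], logical=[F,G,A,B,C,D,E]
After op 2 (swap(4, 0)): offset=5, physical=[A,B,F,D,E,C,G], logical=[C,G,A,B,F,D,E]
After op 3 (rotate(+2)): offset=0, physical=[A,B,F,D,E,C,G], logical=[A,B,F,D,E,C,G]
After op 4 (replace(0, 'b')): offset=0, physical=[b,B,F,D,E,C,G], logical=[b,B,F,D,E,C,G]
After op 5 (rotate(-3)): offset=4, physical=[b,B,F,D,E,C,G], logical=[E,C,G,b,B,F,D]
After op 6 (swap(4, 2)): offset=4, physical=[b,G,F,D,E,C,B], logical=[E,C,B,b,G,F,D]
After op 7 (rotate(+3)): offset=0, physical=[b,G,F,D,E,C,B], logical=[b,G,F,D,E,C,B]
After op 8 (replace(3, 'm')): offset=0, physical=[b,G,F,m,E,C,B], logical=[b,G,F,m,E,C,B]

Answer: 0 b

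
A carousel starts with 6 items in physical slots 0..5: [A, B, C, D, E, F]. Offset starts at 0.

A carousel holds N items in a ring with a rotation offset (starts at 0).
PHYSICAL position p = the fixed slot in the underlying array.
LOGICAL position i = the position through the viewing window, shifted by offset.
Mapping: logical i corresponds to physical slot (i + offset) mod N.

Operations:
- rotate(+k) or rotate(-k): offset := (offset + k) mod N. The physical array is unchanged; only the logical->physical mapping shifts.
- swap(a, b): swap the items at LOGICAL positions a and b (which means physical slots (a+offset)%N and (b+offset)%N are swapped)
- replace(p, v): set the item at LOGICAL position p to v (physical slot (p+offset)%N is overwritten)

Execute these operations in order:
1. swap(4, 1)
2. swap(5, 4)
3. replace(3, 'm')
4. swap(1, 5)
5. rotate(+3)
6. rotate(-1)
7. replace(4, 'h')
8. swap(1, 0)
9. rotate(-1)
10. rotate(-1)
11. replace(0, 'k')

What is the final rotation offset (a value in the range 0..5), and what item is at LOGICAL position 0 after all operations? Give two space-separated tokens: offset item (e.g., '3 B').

After op 1 (swap(4, 1)): offset=0, physical=[A,E,C,D,B,F], logical=[A,E,C,D,B,F]
After op 2 (swap(5, 4)): offset=0, physical=[A,E,C,D,F,B], logical=[A,E,C,D,F,B]
After op 3 (replace(3, 'm')): offset=0, physical=[A,E,C,m,F,B], logical=[A,E,C,m,F,B]
After op 4 (swap(1, 5)): offset=0, physical=[A,B,C,m,F,E], logical=[A,B,C,m,F,E]
After op 5 (rotate(+3)): offset=3, physical=[A,B,C,m,F,E], logical=[m,F,E,A,B,C]
After op 6 (rotate(-1)): offset=2, physical=[A,B,C,m,F,E], logical=[C,m,F,E,A,B]
After op 7 (replace(4, 'h')): offset=2, physical=[h,B,C,m,F,E], logical=[C,m,F,E,h,B]
After op 8 (swap(1, 0)): offset=2, physical=[h,B,m,C,F,E], logical=[m,C,F,E,h,B]
After op 9 (rotate(-1)): offset=1, physical=[h,B,m,C,F,E], logical=[B,m,C,F,E,h]
After op 10 (rotate(-1)): offset=0, physical=[h,B,m,C,F,E], logical=[h,B,m,C,F,E]
After op 11 (replace(0, 'k')): offset=0, physical=[k,B,m,C,F,E], logical=[k,B,m,C,F,E]

Answer: 0 k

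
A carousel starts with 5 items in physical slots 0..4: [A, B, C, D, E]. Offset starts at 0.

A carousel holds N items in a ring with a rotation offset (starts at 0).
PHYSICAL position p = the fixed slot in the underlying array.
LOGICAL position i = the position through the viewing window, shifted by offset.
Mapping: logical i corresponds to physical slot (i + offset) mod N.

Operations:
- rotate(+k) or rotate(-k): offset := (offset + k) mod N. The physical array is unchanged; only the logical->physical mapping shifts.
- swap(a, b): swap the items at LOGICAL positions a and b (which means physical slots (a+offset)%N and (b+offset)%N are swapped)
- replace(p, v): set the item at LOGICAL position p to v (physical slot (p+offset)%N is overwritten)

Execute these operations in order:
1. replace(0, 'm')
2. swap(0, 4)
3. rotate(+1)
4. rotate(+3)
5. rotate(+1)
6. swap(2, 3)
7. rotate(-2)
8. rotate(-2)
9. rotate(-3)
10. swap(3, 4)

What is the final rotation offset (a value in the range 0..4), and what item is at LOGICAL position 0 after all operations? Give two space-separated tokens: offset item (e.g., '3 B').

After op 1 (replace(0, 'm')): offset=0, physical=[m,B,C,D,E], logical=[m,B,C,D,E]
After op 2 (swap(0, 4)): offset=0, physical=[E,B,C,D,m], logical=[E,B,C,D,m]
After op 3 (rotate(+1)): offset=1, physical=[E,B,C,D,m], logical=[B,C,D,m,E]
After op 4 (rotate(+3)): offset=4, physical=[E,B,C,D,m], logical=[m,E,B,C,D]
After op 5 (rotate(+1)): offset=0, physical=[E,B,C,D,m], logical=[E,B,C,D,m]
After op 6 (swap(2, 3)): offset=0, physical=[E,B,D,C,m], logical=[E,B,D,C,m]
After op 7 (rotate(-2)): offset=3, physical=[E,B,D,C,m], logical=[C,m,E,B,D]
After op 8 (rotate(-2)): offset=1, physical=[E,B,D,C,m], logical=[B,D,C,m,E]
After op 9 (rotate(-3)): offset=3, physical=[E,B,D,C,m], logical=[C,m,E,B,D]
After op 10 (swap(3, 4)): offset=3, physical=[E,D,B,C,m], logical=[C,m,E,D,B]

Answer: 3 C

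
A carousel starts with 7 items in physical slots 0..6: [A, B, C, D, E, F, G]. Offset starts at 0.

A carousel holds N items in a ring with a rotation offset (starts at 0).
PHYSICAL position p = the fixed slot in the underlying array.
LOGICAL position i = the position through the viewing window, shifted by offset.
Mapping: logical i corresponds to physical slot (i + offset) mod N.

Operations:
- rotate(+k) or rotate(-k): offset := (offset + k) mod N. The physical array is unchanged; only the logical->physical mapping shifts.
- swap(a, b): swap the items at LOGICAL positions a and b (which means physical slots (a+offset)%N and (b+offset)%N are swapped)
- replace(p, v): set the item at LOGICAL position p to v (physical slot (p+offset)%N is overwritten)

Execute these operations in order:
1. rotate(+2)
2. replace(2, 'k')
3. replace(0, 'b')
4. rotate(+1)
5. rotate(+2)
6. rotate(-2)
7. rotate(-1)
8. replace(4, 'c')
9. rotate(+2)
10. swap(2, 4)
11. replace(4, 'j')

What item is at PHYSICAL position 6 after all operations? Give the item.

Answer: B

Derivation:
After op 1 (rotate(+2)): offset=2, physical=[A,B,C,D,E,F,G], logical=[C,D,E,F,G,A,B]
After op 2 (replace(2, 'k')): offset=2, physical=[A,B,C,D,k,F,G], logical=[C,D,k,F,G,A,B]
After op 3 (replace(0, 'b')): offset=2, physical=[A,B,b,D,k,F,G], logical=[b,D,k,F,G,A,B]
After op 4 (rotate(+1)): offset=3, physical=[A,B,b,D,k,F,G], logical=[D,k,F,G,A,B,b]
After op 5 (rotate(+2)): offset=5, physical=[A,B,b,D,k,F,G], logical=[F,G,A,B,b,D,k]
After op 6 (rotate(-2)): offset=3, physical=[A,B,b,D,k,F,G], logical=[D,k,F,G,A,B,b]
After op 7 (rotate(-1)): offset=2, physical=[A,B,b,D,k,F,G], logical=[b,D,k,F,G,A,B]
After op 8 (replace(4, 'c')): offset=2, physical=[A,B,b,D,k,F,c], logical=[b,D,k,F,c,A,B]
After op 9 (rotate(+2)): offset=4, physical=[A,B,b,D,k,F,c], logical=[k,F,c,A,B,b,D]
After op 10 (swap(2, 4)): offset=4, physical=[A,c,b,D,k,F,B], logical=[k,F,B,A,c,b,D]
After op 11 (replace(4, 'j')): offset=4, physical=[A,j,b,D,k,F,B], logical=[k,F,B,A,j,b,D]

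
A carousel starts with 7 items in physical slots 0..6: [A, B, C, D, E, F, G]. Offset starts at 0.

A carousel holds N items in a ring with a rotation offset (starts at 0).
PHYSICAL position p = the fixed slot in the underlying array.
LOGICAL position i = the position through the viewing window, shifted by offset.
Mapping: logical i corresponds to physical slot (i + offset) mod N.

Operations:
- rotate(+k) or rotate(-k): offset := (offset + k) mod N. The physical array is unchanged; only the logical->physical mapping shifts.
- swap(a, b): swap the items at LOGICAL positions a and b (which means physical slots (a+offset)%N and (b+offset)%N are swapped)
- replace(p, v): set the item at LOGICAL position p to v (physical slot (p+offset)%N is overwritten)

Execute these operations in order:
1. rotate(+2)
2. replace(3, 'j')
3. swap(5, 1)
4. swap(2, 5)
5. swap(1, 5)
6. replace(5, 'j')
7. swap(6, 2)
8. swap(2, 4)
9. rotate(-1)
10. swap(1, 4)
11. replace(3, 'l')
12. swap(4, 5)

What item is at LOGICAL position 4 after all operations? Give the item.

After op 1 (rotate(+2)): offset=2, physical=[A,B,C,D,E,F,G], logical=[C,D,E,F,G,A,B]
After op 2 (replace(3, 'j')): offset=2, physical=[A,B,C,D,E,j,G], logical=[C,D,E,j,G,A,B]
After op 3 (swap(5, 1)): offset=2, physical=[D,B,C,A,E,j,G], logical=[C,A,E,j,G,D,B]
After op 4 (swap(2, 5)): offset=2, physical=[E,B,C,A,D,j,G], logical=[C,A,D,j,G,E,B]
After op 5 (swap(1, 5)): offset=2, physical=[A,B,C,E,D,j,G], logical=[C,E,D,j,G,A,B]
After op 6 (replace(5, 'j')): offset=2, physical=[j,B,C,E,D,j,G], logical=[C,E,D,j,G,j,B]
After op 7 (swap(6, 2)): offset=2, physical=[j,D,C,E,B,j,G], logical=[C,E,B,j,G,j,D]
After op 8 (swap(2, 4)): offset=2, physical=[j,D,C,E,G,j,B], logical=[C,E,G,j,B,j,D]
After op 9 (rotate(-1)): offset=1, physical=[j,D,C,E,G,j,B], logical=[D,C,E,G,j,B,j]
After op 10 (swap(1, 4)): offset=1, physical=[j,D,j,E,G,C,B], logical=[D,j,E,G,C,B,j]
After op 11 (replace(3, 'l')): offset=1, physical=[j,D,j,E,l,C,B], logical=[D,j,E,l,C,B,j]
After op 12 (swap(4, 5)): offset=1, physical=[j,D,j,E,l,B,C], logical=[D,j,E,l,B,C,j]

Answer: B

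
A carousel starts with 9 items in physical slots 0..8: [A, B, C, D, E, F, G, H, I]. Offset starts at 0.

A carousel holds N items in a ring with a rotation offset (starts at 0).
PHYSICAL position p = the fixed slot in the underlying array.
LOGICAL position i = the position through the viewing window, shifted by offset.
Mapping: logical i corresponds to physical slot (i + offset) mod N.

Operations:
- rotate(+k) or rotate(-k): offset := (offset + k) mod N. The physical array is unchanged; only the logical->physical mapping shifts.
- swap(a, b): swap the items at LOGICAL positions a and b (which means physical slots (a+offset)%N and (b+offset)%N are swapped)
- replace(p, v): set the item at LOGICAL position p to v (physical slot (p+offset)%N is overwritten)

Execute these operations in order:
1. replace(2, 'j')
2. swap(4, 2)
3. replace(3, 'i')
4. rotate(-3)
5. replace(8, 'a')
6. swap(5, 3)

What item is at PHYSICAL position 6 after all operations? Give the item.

Answer: G

Derivation:
After op 1 (replace(2, 'j')): offset=0, physical=[A,B,j,D,E,F,G,H,I], logical=[A,B,j,D,E,F,G,H,I]
After op 2 (swap(4, 2)): offset=0, physical=[A,B,E,D,j,F,G,H,I], logical=[A,B,E,D,j,F,G,H,I]
After op 3 (replace(3, 'i')): offset=0, physical=[A,B,E,i,j,F,G,H,I], logical=[A,B,E,i,j,F,G,H,I]
After op 4 (rotate(-3)): offset=6, physical=[A,B,E,i,j,F,G,H,I], logical=[G,H,I,A,B,E,i,j,F]
After op 5 (replace(8, 'a')): offset=6, physical=[A,B,E,i,j,a,G,H,I], logical=[G,H,I,A,B,E,i,j,a]
After op 6 (swap(5, 3)): offset=6, physical=[E,B,A,i,j,a,G,H,I], logical=[G,H,I,E,B,A,i,j,a]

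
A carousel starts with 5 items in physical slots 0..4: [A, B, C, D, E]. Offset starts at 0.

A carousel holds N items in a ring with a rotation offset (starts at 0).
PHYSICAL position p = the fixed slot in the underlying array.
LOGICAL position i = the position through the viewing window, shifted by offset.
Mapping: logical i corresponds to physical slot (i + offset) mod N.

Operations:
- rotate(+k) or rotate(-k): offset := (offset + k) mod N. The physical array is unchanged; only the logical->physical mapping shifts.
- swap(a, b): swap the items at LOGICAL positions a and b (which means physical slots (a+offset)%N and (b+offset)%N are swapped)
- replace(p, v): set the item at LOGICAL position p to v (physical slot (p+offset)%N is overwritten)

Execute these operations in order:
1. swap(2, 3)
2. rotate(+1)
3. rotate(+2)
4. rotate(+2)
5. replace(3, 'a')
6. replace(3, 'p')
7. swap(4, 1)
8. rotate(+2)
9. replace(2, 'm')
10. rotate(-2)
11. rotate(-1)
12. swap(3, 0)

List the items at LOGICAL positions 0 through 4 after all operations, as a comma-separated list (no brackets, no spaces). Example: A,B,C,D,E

After op 1 (swap(2, 3)): offset=0, physical=[A,B,D,C,E], logical=[A,B,D,C,E]
After op 2 (rotate(+1)): offset=1, physical=[A,B,D,C,E], logical=[B,D,C,E,A]
After op 3 (rotate(+2)): offset=3, physical=[A,B,D,C,E], logical=[C,E,A,B,D]
After op 4 (rotate(+2)): offset=0, physical=[A,B,D,C,E], logical=[A,B,D,C,E]
After op 5 (replace(3, 'a')): offset=0, physical=[A,B,D,a,E], logical=[A,B,D,a,E]
After op 6 (replace(3, 'p')): offset=0, physical=[A,B,D,p,E], logical=[A,B,D,p,E]
After op 7 (swap(4, 1)): offset=0, physical=[A,E,D,p,B], logical=[A,E,D,p,B]
After op 8 (rotate(+2)): offset=2, physical=[A,E,D,p,B], logical=[D,p,B,A,E]
After op 9 (replace(2, 'm')): offset=2, physical=[A,E,D,p,m], logical=[D,p,m,A,E]
After op 10 (rotate(-2)): offset=0, physical=[A,E,D,p,m], logical=[A,E,D,p,m]
After op 11 (rotate(-1)): offset=4, physical=[A,E,D,p,m], logical=[m,A,E,D,p]
After op 12 (swap(3, 0)): offset=4, physical=[A,E,m,p,D], logical=[D,A,E,m,p]

Answer: D,A,E,m,p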